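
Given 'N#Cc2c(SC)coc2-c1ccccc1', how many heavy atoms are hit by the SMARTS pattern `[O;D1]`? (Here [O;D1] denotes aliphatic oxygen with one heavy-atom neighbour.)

0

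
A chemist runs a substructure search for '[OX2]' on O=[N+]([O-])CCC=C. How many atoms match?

0

Check the 7 heavy atoms by environment: 2× C (X4) → no; 1× N (charge +1, X3) → no; 1× O (charge -1, X1) → no; 1× O (X1) → no; 2× C (X3) → no.
No environment satisfies the query, so 0 matching atoms.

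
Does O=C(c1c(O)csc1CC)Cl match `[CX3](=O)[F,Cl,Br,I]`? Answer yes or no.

Yes

The pattern [CX3](=O)[F,Cl,Br,I] describes a carbonyl carbon bonded to a halogen — an acyl halide.
The molecule carries an acyl chloride (-C(=O)Cl), whose atoms satisfy every constraint of the query, so the pattern matches.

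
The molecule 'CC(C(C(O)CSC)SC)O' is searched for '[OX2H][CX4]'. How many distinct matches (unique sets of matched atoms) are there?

[OX2H][CX4] is the SMARTS for an aliphatic alcohol: a hydroxyl oxygen bound to an sp3 (X4) carbon.
The molecule carries 2 separate instances of a hydroxyl group (-OH) meeting every constraint; each maps to a distinct set of atoms, giving 2 matches.

2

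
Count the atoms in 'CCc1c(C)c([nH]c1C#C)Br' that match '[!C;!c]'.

2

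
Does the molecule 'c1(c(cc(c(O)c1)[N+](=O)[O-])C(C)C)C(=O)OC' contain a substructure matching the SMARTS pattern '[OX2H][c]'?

Yes

The pattern [OX2H][c] describes a hydroxyl oxygen attached to an aromatic carbon — a phenol.
The molecule carries a hydroxyl group (-OH), whose atoms satisfy every constraint of the query, so the pattern matches.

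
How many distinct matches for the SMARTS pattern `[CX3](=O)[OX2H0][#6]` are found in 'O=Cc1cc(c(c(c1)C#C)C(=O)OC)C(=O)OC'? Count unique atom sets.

2

[CX3](=O)[OX2H0][#6] is the SMARTS for an ester: a carbonyl carbon bonded to an oxygen that is itself bonded to carbon (no H on that O).
The molecule carries 2 separate instances of a methyl-ester group (-C(=O)OCH3) meeting every constraint; each maps to a distinct set of atoms, giving 2 matches.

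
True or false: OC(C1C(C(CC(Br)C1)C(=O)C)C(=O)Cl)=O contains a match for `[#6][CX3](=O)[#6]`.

The pattern [#6][CX3](=O)[#6] describes a carbonyl carbon (no H) flanked by two carbons — a ketone.
The molecule carries an acetyl/ketone group (-C(=O)CH3), whose atoms satisfy every constraint of the query, so the pattern matches.

True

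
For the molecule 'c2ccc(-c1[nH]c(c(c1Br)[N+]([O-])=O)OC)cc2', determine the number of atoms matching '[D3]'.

6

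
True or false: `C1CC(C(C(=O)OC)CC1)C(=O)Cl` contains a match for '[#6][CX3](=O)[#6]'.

False

The pattern [#6][CX3](=O)[#6] describes a carbonyl carbon (no H) flanked by two carbons — a ketone.
The closest candidate here is a methyl-ester group (-C(=O)OCH3), but one neighbour of the carbonyl carbon is O, not C. No other fragment satisfies the full query, so there is no match.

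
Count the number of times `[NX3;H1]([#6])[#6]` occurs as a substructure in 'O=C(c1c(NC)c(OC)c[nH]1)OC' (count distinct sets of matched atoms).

1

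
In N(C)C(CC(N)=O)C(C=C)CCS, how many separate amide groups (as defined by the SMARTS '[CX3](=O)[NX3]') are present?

1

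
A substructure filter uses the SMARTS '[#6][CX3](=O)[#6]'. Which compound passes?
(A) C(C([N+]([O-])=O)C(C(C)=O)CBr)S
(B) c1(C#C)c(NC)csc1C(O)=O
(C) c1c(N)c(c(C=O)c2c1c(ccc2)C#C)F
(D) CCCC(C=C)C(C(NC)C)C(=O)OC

[#6][CX3](=O)[#6] describes a carbonyl carbon (no H) flanked by two carbons (a ketone).
(A) contains an acetyl/ketone group (-C(=O)CH3), which satisfies every atom and bond constraint.
(B) has a carboxylic acid group (-C(=O)OH) but one neighbour of the carbonyl carbon is O, not C.
(C) has an aldehyde (-CHO) but the carbonyl carbon has H1, so it is not flanked by two carbons.
(D) has a methyl-ester group (-C(=O)OCH3) but one neighbour of the carbonyl carbon is O, not C.
So the answer is (A).

A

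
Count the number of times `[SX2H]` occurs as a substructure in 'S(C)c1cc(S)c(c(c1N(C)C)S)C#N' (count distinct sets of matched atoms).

[SX2H] is the SMARTS for a thiol: an aliphatic sulfur with two connections, one being H.
The molecule carries 2 separate instances of a thiol (-SH) meeting every constraint; each maps to a distinct set of atoms, giving 2 matches.

2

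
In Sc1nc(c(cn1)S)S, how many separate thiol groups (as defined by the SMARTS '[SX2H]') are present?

3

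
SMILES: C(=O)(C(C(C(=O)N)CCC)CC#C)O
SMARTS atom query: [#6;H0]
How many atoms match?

3

Check the 14 heavy atoms by environment: 1× C (H3) → no; 3× C (H2) → no; 3× C (H1) → no; 3× C (H0) → match; 2× O (H0) → no; 1× N (H2) → no; 1× O (H1) → no.
That gives 3 matching atoms.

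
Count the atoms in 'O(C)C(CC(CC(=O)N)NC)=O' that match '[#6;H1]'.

Check the 12 heavy atoms by environment: 2× C (H2) → no; 1× C (H1) → match; 2× C (H0) → no; 3× O (H0) → no; 2× C (H3) → no; 1× N (H2) → no; 1× N (H1) → no.
That gives 1 matching atom.

1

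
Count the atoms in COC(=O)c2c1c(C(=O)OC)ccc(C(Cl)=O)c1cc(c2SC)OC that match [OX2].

3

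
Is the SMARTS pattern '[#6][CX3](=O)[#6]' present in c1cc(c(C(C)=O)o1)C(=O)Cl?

The pattern [#6][CX3](=O)[#6] describes a carbonyl carbon (no H) flanked by two carbons — a ketone.
The molecule carries an acetyl/ketone group (-C(=O)CH3), whose atoms satisfy every constraint of the query, so the pattern matches.

Yes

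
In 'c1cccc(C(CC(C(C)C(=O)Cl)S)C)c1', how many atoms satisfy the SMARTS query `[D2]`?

6

The query [D2] means: atom with exactly two heavy-atom neighbours.
Check the 16 heavy atoms by environment: 2× C (D1) → no; 4× C (D3) → no; 1× C (D2) → match; 1× c (aromatic, D3) → no; 5× c (aromatic, D2) → match; 1× S (D1) → no; 1× O (D1) → no; 1× Cl (D1) → no.
Summing the matching environments: 1 + 5 = 6 matching atoms.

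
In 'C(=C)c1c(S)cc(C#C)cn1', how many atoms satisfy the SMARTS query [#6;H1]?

4

The query [#6;H1] means: any carbon bearing exactly one hydrogen.
Check the 11 heavy atoms by environment: 1× n (aromatic, H0) → no; 2× c (aromatic, H1) → match; 3× c (aromatic, H0) → no; 1× S (H1) → no; 1× C (H0) → no; 2× C (H1) → match; 1× C (H2) → no.
Summing the matching environments: 2 + 2 = 4 matching atoms.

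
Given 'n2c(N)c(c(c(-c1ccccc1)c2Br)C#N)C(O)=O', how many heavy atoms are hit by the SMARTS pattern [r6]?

12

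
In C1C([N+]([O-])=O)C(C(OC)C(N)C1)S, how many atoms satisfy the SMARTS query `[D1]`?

5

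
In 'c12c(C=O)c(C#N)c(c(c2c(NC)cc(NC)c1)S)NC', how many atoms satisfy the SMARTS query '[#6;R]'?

10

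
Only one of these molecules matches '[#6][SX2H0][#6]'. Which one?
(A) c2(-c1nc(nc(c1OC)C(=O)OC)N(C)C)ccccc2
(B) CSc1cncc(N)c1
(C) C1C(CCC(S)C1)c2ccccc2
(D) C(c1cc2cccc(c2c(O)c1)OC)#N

[#6][SX2H0][#6] describes an aliphatic sulfur bridging two carbons with no H on the sulfur (a thioether).
(A) has a methoxy ether (-OCH3) but the bridging atom is O, not S.
(B) contains a methylthio ether (-SCH3), which satisfies every atom and bond constraint.
(C) has a thiol (-SH) but the sulfur has H1, not H0 bridging two carbons.
(D) has a methoxy ether (-OCH3) but the bridging atom is O, not S.
So the answer is (B).

B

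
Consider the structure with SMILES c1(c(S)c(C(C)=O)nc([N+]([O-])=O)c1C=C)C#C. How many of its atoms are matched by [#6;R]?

Check the 17 heavy atoms by environment: 1× n (aromatic, in 6-ring) → no; 5× c (aromatic, in 6-ring) → match; 1× N (charge +1, acyclic) → no; 1× O (charge -1, acyclic) → no; 2× O (acyclic) → no; 6× C (acyclic) → no; 1× S (acyclic) → no.
That gives 5 matching atoms.

5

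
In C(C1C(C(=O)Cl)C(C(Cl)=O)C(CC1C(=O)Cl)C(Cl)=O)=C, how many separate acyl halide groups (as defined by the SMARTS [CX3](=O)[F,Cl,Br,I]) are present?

4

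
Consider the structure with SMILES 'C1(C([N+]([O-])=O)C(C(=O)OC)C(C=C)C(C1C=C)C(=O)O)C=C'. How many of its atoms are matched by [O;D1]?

Check the 22 heavy atoms by environment: 8× C (D3) → no; 3× C (D2) → no; 4× C (D1) → no; 4× O (D1) → match; 1× O (D2) → no; 1× N (charge +1, D3) → no; 1× O (charge -1, D1) → match.
Summing the matching environments: 4 + 1 = 5 matching atoms.

5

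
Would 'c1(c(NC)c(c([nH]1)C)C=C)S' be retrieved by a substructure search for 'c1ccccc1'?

The pattern c1ccccc1 describes six aromatic carbons in a ring — a benzene ring.
The closest candidate here is a methyl group (-CH3), but no six-membered all-carbon aromatic ring is present. No other fragment satisfies the full query, so there is no match.

No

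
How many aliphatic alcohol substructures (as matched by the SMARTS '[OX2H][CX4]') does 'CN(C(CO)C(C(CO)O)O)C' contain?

[OX2H][CX4] is the SMARTS for an aliphatic alcohol: a hydroxyl oxygen bound to an sp3 (X4) carbon.
The molecule carries 4 separate instances of a hydroxyl group (-OH) meeting every constraint; each maps to a distinct set of atoms, giving 4 matches.

4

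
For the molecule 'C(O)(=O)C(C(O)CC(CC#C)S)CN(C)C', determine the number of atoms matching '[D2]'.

4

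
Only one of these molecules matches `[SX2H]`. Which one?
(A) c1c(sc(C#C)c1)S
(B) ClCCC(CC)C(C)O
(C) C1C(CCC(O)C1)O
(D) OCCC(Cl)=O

A

[SX2H] describes an aliphatic sulfur with two connections, one being H (a thiol).
(A) contains a thiol (-SH), which satisfies every atom and bond constraint.
(B) has a hydroxyl group (-OH) but it is an -OH, not an -SH.
(C) has a hydroxyl group (-OH) but it is an -OH, not an -SH.
(D) has a hydroxyl group (-OH) but it is an -OH, not an -SH.
So the answer is (A).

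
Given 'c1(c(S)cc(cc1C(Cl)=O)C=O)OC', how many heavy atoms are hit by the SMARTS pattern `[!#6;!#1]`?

The query [!#6;!#1] means: not carbon and not hydrogen — any heteroatom.
Check the 14 heavy atoms by environment: 6× c (aromatic) → no; 3× C → no; 3× O → match; 1× Cl → match; 1× S → match.
Summing the matching environments: 3 + 1 + 1 = 5 matching atoms.

5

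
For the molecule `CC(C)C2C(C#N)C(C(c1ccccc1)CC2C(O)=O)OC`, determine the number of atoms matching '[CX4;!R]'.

4

Check the 22 heavy atoms by environment: 6× C (X4, in 6-ring) → no; 1× C (X3, acyclic) → no; 1× O (X1, acyclic) → no; 2× O (X2, acyclic) → no; 6× c (aromatic, X3, in 6-ring) → no; 4× C (X4, acyclic) → match; 1× C (X2, acyclic) → no; 1× N (X1, acyclic) → no.
That gives 4 matching atoms.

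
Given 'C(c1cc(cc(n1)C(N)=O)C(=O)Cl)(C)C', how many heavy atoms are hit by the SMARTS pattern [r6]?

The query [r6] means: r6 matches atoms in a six-membered ring.
Check the 15 heavy atoms by environment: 1× n (aromatic, in 6-ring) → match; 5× c (aromatic, in 6-ring) → match; 5× C (acyclic) → no; 2× O (acyclic) → no; 1× N (acyclic) → no; 1× Cl (acyclic) → no.
Summing the matching environments: 1 + 5 = 6 matching atoms.

6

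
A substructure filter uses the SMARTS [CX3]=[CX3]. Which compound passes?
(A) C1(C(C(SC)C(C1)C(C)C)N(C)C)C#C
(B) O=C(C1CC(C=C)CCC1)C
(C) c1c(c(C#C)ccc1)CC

[CX3]=[CX3] describes a non-aromatic C=C double bond between two sp2 carbons (an alkene).
(A) has an ethynyl group (-C#CH) but the C-C bond is a triple bond, not a double bond.
(B) contains a vinyl group (-CH=CH2), which satisfies every atom and bond constraint.
(C) has an ethynyl group (-C#CH) but the C-C bond is a triple bond, not a double bond.
So the answer is (B).

B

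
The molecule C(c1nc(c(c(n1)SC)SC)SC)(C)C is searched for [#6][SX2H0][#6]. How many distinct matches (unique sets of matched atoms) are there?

[#6][SX2H0][#6] is the SMARTS for a thioether: an aliphatic sulfur bridging two carbons with no H on the sulfur.
The molecule carries 3 separate instances of a methylthio ether (-SCH3) meeting every constraint; each maps to a distinct set of atoms, giving 3 matches.

3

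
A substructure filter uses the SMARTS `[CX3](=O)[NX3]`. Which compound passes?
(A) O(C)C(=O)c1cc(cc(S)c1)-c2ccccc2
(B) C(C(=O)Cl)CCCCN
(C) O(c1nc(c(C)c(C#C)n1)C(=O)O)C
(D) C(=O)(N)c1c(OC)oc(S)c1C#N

D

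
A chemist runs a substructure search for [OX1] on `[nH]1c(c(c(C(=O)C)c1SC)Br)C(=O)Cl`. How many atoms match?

2

Check the 14 heavy atoms by environment: 1× n (aromatic, X3) → no; 4× c (aromatic, X3) → no; 2× C (X3) → no; 2× O (X1) → match; 2× C (X4) → no; 1× Cl (X1) → no; 1× Br (X1) → no; 1× S (X2) → no.
That gives 2 matching atoms.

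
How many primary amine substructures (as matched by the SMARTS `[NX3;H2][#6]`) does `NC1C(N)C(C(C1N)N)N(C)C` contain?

[NX3;H2][#6] is the SMARTS for a primary amine: a trivalent nitrogen with two H attached to carbon.
The molecule carries 4 separate instances of a primary amino group (-NH2) meeting every constraint; each maps to a distinct set of atoms, giving 4 matches.

4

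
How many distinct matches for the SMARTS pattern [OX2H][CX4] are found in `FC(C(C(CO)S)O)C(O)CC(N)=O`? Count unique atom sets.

3

[OX2H][CX4] is the SMARTS for an aliphatic alcohol: a hydroxyl oxygen bound to an sp3 (X4) carbon.
The molecule carries 3 separate instances of a hydroxyl group (-OH) meeting every constraint; each maps to a distinct set of atoms, giving 3 matches.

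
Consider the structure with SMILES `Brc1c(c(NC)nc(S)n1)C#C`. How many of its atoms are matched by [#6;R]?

4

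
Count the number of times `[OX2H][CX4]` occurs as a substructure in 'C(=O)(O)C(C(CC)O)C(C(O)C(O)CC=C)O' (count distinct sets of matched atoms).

4

[OX2H][CX4] is the SMARTS for an aliphatic alcohol: a hydroxyl oxygen bound to an sp3 (X4) carbon.
The molecule carries 4 separate instances of a hydroxyl group (-OH) meeting every constraint; each maps to a distinct set of atoms, giving 4 matches.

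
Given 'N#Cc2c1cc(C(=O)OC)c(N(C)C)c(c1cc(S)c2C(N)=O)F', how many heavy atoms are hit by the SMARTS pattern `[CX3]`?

2

The query [CX3] means: C with X3: aliphatic carbon with exactly 3 total connections.
Check the 24 heavy atoms by environment: 10× c (aromatic, X3) → no; 2× N (X3) → no; 3× C (X4) → no; 1× C (X2) → no; 1× N (X1) → no; 1× S (X2) → no; 1× F (X1) → no; 2× C (X3) → match; 2× O (X1) → no; 1× O (X2) → no.
That gives 2 matching atoms.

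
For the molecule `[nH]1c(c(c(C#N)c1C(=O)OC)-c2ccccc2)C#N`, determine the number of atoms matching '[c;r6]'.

Check the 19 heavy atoms by environment: 1× n (aromatic, in 5-ring) → no; 4× c (aromatic, in 5-ring) → no; 4× C (acyclic) → no; 2× O (acyclic) → no; 2× N (acyclic) → no; 6× c (aromatic, in 6-ring) → match.
That gives 6 matching atoms.

6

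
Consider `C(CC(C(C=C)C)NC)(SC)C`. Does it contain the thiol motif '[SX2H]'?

The pattern [SX2H] describes an aliphatic sulfur with two connections, one being H — a thiol.
The closest candidate here is a methylthio ether (-SCH3), but the sulfur has H0 (bonded to two carbons), not H1. No other fragment satisfies the full query, so there is no match.

No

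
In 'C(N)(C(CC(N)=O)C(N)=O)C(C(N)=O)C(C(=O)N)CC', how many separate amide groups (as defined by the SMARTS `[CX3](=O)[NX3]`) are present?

[CX3](=O)[NX3] is the SMARTS for an amide: a carbonyl carbon bonded to a trivalent nitrogen.
The molecule carries 4 separate instances of a primary amide (-C(=O)NH2) meeting every constraint; each maps to a distinct set of atoms, giving 4 matches.

4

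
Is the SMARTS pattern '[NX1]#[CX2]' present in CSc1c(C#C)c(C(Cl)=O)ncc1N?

No

The pattern [NX1]#[CX2] describes a nitrogen triple-bonded to a two-connected carbon — a nitrile.
The closest candidate here is a primary amino group (-NH2), but the nitrogen is NX3 (three connections), not NX1 triple-bonded. No other fragment satisfies the full query, so there is no match.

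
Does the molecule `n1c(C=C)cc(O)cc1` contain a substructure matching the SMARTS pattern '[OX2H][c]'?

Yes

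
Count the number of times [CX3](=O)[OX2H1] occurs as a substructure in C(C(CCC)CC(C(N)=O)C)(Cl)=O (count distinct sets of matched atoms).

0

[CX3](=O)[OX2H1] is the SMARTS for a carboxylic acid: an sp2 carbon double-bonded to O and single-bonded to an -OH oxygen.
The molecule has a primary amide (-C(=O)NH2), but the carbonyl is bonded to N, not to an -OH oxygen; nothing else fits, so there are 0 matches.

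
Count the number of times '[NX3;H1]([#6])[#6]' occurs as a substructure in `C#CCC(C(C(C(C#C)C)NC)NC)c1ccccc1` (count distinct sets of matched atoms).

[NX3;H1]([#6])[#6] is the SMARTS for a secondary amine: a trivalent nitrogen with one H, bonded to two carbons.
The molecule carries 2 separate instances of an N-methylamino group (-NHCH3) meeting every constraint; each maps to a distinct set of atoms, giving 2 matches.

2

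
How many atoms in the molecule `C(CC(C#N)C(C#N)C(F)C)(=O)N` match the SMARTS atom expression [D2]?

The query [D2] means: atom with exactly two heavy-atom neighbours.
Check the 13 heavy atoms by environment: 1× C (D1) → no; 4× C (D3) → no; 3× C (D2) → match; 1× O (D1) → no; 3× N (D1) → no; 1× F (D1) → no.
That gives 3 matching atoms.

3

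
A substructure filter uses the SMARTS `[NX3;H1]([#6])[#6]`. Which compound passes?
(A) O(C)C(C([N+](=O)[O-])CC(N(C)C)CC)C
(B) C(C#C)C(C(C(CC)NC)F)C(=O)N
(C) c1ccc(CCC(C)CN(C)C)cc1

B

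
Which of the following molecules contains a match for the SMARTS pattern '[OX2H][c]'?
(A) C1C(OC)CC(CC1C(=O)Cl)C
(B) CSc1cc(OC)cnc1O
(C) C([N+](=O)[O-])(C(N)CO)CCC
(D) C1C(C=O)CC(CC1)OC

B

[OX2H][c] describes a hydroxyl oxygen attached to an aromatic carbon (a phenol).
(A) has a methoxy ether (-OCH3) but the oxygen has H0, not H1.
(B) contains a hydroxyl group (-OH), which satisfies every atom and bond constraint.
(C) has a hydroxyl group (-OH) but the -OH is on an aliphatic carbon, not an aromatic c.
(D) has a methoxy ether (-OCH3) but the oxygen has H0, not H1.
So the answer is (B).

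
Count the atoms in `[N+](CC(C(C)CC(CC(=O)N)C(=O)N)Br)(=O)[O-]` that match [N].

3

Check the 17 heavy atoms by environment: 9× C → no; 1× N (charge +1) → match; 1× O (charge -1) → no; 3× O → no; 2× N → match; 1× Br → no.
Summing the matching environments: 1 + 2 = 3 matching atoms.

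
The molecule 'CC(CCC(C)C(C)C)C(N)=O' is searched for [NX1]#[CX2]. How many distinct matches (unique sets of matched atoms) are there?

0

[NX1]#[CX2] is the SMARTS for a nitrile: a nitrogen triple-bonded to a two-connected carbon.
The molecule has a primary amide (-C(=O)NH2), but the nitrogen is NX3, not NX1; nothing else fits, so there are 0 matches.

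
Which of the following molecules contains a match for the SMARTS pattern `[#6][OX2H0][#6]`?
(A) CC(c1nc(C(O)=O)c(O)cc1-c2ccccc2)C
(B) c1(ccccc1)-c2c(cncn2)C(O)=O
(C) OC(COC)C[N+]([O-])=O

C

[#6][OX2H0][#6] describes an aliphatic oxygen bridging two carbons with no H on the oxygen (an ether).
(A) has a hydroxyl group (-OH) but the oxygen has H1, not H0 bridging two carbons.
(B) has a carboxylic acid group (-C(=O)OH) but the -OH oxygen has H1; the =O is OX1, not OX2.
(C) contains a methoxy ether (-OCH3), which satisfies every atom and bond constraint.
So the answer is (C).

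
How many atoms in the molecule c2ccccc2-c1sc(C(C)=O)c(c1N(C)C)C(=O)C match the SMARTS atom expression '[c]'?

10

The query [c] means: lowercase c matches aromatic carbon only.
Check the 20 heavy atoms by environment: 1× s (aromatic) → no; 10× c (aromatic) → match; 6× C → no; 2× O → no; 1× N → no.
That gives 10 matching atoms.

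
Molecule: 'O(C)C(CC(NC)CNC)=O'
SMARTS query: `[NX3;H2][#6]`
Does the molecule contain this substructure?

The pattern [NX3;H2][#6] describes a trivalent nitrogen with two H attached to carbon — a primary amine.
The closest candidate here is an N-methylamino group (-NHCH3), but the nitrogen bears two carbons and only one H (H1), not H2. No other fragment satisfies the full query, so there is no match.

No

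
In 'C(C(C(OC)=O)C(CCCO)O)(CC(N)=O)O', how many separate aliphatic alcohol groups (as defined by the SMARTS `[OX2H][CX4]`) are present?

[OX2H][CX4] is the SMARTS for an aliphatic alcohol: a hydroxyl oxygen bound to an sp3 (X4) carbon.
The molecule carries 3 separate instances of a hydroxyl group (-OH) meeting every constraint; each maps to a distinct set of atoms, giving 3 matches.

3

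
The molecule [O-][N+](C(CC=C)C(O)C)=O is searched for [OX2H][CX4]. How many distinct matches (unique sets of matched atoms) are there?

1

[OX2H][CX4] is the SMARTS for an aliphatic alcohol: a hydroxyl oxygen bound to an sp3 (X4) carbon.
Exactly one fragment in the molecule meets all constraints, giving 1 match.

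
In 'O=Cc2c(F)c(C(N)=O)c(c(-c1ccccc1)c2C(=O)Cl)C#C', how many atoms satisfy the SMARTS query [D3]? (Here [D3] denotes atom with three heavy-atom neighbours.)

The query [D3] means: atom with exactly three heavy-atom neighbours.
Check the 23 heavy atoms by environment: 7× c (aromatic, D3) → match; 2× C (D3) → match; 3× O (D1) → no; 1× N (D1) → no; 1× Cl (D1) → no; 5× c (aromatic, D2) → no; 2× C (D2) → no; 1× C (D1) → no; 1× F (D1) → no.
Summing the matching environments: 7 + 2 = 9 matching atoms.

9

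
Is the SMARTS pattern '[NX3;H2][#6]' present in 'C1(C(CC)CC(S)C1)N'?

Yes

The pattern [NX3;H2][#6] describes a trivalent nitrogen with two H attached to carbon — a primary amine.
The molecule carries a primary amino group (-NH2), whose atoms satisfy every constraint of the query, so the pattern matches.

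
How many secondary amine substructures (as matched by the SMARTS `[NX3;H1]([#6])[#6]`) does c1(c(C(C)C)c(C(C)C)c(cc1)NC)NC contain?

[NX3;H1]([#6])[#6] is the SMARTS for a secondary amine: a trivalent nitrogen with one H, bonded to two carbons.
The molecule carries 2 separate instances of an N-methylamino group (-NHCH3) meeting every constraint; each maps to a distinct set of atoms, giving 2 matches.

2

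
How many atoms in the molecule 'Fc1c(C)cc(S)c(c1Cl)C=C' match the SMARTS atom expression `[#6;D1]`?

2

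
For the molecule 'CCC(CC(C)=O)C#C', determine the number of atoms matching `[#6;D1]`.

3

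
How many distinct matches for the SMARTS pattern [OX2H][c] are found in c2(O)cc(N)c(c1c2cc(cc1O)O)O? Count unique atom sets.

[OX2H][c] is the SMARTS for a phenol: a hydroxyl oxygen attached to an aromatic carbon.
The molecule carries 4 separate instances of a hydroxyl group (-OH) meeting every constraint; each maps to a distinct set of atoms, giving 4 matches.

4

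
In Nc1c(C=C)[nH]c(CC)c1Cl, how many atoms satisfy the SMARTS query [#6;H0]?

4

The query [#6;H0] means: any carbon with no attached hydrogen.
Check the 11 heavy atoms by environment: 1× n (aromatic, H1) → no; 4× c (aromatic, H0) → match; 1× C (H1) → no; 2× C (H2) → no; 1× Cl (H0) → no; 1× C (H3) → no; 1× N (H2) → no.
That gives 4 matching atoms.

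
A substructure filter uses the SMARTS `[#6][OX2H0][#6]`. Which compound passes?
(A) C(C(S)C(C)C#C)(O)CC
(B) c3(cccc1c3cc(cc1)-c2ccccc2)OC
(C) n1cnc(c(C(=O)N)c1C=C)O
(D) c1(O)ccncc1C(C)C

[#6][OX2H0][#6] describes an aliphatic oxygen bridging two carbons with no H on the oxygen (an ether).
(A) has a hydroxyl group (-OH) but the oxygen has H1, not H0 bridging two carbons.
(B) contains a methoxy ether (-OCH3), which satisfies every atom and bond constraint.
(C) has a hydroxyl group (-OH) but the oxygen has H1, not H0 bridging two carbons.
(D) has a hydroxyl group (-OH) but the oxygen has H1, not H0 bridging two carbons.
So the answer is (B).

B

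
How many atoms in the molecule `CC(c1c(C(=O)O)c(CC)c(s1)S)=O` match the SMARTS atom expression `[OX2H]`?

The query [OX2H] means: aliphatic oxygen with two connections, one of which is H — an -OH oxygen.
Check the 14 heavy atoms by environment: 1× s (aromatic, H0, X2) → no; 4× c (aromatic, H0, X3) → no; 2× C (H0, X3) → no; 2× O (H0, X1) → no; 1× O (H1, X2) → match; 2× C (H3, X4) → no; 1× C (H2, X4) → no; 1× S (H1, X2) → no.
That gives 1 matching atom.

1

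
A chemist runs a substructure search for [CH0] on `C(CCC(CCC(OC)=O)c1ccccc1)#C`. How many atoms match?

The query [CH0] means: aliphatic carbon with no attached hydrogen.
Check the 17 heavy atoms by environment: 4× C (H2) → no; 2× C (H1) → no; 1× c (aromatic, H0) → no; 5× c (aromatic, H1) → no; 2× C (H0) → match; 2× O (H0) → no; 1× C (H3) → no.
That gives 2 matching atoms.

2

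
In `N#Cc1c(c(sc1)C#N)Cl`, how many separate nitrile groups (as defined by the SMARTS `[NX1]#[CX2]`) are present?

2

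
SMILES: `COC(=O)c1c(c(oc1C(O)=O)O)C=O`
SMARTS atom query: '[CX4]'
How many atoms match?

1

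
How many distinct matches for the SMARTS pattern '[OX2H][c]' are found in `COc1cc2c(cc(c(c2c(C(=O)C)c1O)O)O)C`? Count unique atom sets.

[OX2H][c] is the SMARTS for a phenol: a hydroxyl oxygen attached to an aromatic carbon.
The molecule carries 3 separate instances of a hydroxyl group (-OH) meeting every constraint; each maps to a distinct set of atoms, giving 3 matches.

3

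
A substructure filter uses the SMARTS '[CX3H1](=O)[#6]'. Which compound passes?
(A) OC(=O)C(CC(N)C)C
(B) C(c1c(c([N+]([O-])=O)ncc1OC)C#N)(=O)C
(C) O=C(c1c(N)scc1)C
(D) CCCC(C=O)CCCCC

D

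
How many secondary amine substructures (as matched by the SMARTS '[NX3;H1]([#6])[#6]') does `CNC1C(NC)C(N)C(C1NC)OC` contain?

3

[NX3;H1]([#6])[#6] is the SMARTS for a secondary amine: a trivalent nitrogen with one H, bonded to two carbons.
The molecule carries 3 separate instances of an N-methylamino group (-NHCH3) meeting every constraint; each maps to a distinct set of atoms, giving 3 matches.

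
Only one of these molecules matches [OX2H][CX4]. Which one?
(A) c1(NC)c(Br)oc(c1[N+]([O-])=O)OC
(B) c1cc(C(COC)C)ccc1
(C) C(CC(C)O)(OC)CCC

C

[OX2H][CX4] describes a hydroxyl oxygen bound to an sp3 (X4) carbon (an aliphatic alcohol).
(A) has a methoxy ether (-OCH3) but the oxygen has H0 (ether), not H1.
(B) has a methoxy ether (-OCH3) but the oxygen has H0 (ether), not H1.
(C) contains a hydroxyl group (-OH), which satisfies every atom and bond constraint.
So the answer is (C).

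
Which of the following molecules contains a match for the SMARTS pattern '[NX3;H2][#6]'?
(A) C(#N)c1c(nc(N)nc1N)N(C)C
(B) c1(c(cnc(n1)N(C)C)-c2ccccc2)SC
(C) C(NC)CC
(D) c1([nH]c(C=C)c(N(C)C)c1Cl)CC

A

[NX3;H2][#6] describes a trivalent nitrogen with two H attached to carbon (a primary amine).
(A) contains a primary amino group (-NH2), which satisfies every atom and bond constraint.
(B) has a dimethylamino group (-N(CH3)2) but the nitrogen has H0, not H2.
(C) has an N-methylamino group (-NHCH3) but the nitrogen bears two carbons and only one H (H1), not H2.
(D) has a dimethylamino group (-N(CH3)2) but the nitrogen has H0, not H2.
So the answer is (A).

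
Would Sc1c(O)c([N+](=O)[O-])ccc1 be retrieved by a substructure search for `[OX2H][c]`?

The pattern [OX2H][c] describes a hydroxyl oxygen attached to an aromatic carbon — a phenol.
The molecule carries a hydroxyl group (-OH), whose atoms satisfy every constraint of the query, so the pattern matches.

Yes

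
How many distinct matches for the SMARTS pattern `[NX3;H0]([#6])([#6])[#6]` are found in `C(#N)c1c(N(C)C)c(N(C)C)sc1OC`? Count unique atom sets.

[NX3;H0]([#6])([#6])[#6] is the SMARTS for a tertiary amine: a trivalent nitrogen with no H, bonded to three carbons.
The molecule carries 2 separate instances of a dimethylamino group (-N(CH3)2) meeting every constraint; each maps to a distinct set of atoms, giving 2 matches.

2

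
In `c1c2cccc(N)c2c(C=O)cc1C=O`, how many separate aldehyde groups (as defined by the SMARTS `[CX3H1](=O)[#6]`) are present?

2

[CX3H1](=O)[#6] is the SMARTS for an aldehyde: an sp2 carbon with one H, double-bonded to O and single-bonded to carbon.
The molecule carries 2 separate instances of an aldehyde (-CHO) meeting every constraint; each maps to a distinct set of atoms, giving 2 matches.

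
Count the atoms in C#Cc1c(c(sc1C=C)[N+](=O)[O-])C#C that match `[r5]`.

The query [r5] means: r5 matches atoms in a five-membered ring.
Check the 14 heavy atoms by environment: 1× s (aromatic, in 5-ring) → match; 4× c (aromatic, in 5-ring) → match; 6× C (acyclic) → no; 1× N (charge +1, acyclic) → no; 1× O (charge -1, acyclic) → no; 1× O (acyclic) → no.
Summing the matching environments: 1 + 4 = 5 matching atoms.

5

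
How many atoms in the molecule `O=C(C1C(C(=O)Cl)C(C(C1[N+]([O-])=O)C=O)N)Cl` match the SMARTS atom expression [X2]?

The query [X2] means: any atom with exactly two total connections (bonds + H).
Check the 17 heavy atoms by environment: 5× C (X4) → no; 3× C (X3) → no; 4× O (X1) → no; 2× Cl (X1) → no; 1× N (X3) → no; 1× N (charge +1, X3) → no; 1× O (charge -1, X1) → no.
No environment satisfies the query, so 0 matching atoms.

0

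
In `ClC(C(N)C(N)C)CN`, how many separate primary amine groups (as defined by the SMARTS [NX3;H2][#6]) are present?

3

[NX3;H2][#6] is the SMARTS for a primary amine: a trivalent nitrogen with two H attached to carbon.
The molecule carries 3 separate instances of a primary amino group (-NH2) meeting every constraint; each maps to a distinct set of atoms, giving 3 matches.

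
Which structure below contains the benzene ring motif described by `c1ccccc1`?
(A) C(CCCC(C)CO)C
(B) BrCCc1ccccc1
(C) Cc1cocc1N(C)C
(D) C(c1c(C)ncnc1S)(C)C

B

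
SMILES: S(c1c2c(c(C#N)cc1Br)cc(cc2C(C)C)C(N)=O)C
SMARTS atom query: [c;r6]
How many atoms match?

The query [c;r6] means: aromatic carbon that belongs to a six-membered ring.
Check the 21 heavy atoms by environment: 10× c (aromatic, in 6-ring) → match; 6× C (acyclic) → no; 1× S (acyclic) → no; 1× Br (acyclic) → no; 2× N (acyclic) → no; 1× O (acyclic) → no.
That gives 10 matching atoms.

10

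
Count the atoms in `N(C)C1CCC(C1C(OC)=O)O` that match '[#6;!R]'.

3

The query [#6;!R] means: carbon not in any ring.
Check the 12 heavy atoms by environment: 5× C (in 5-ring) → no; 3× C (acyclic) → match; 3× O (acyclic) → no; 1× N (acyclic) → no.
That gives 3 matching atoms.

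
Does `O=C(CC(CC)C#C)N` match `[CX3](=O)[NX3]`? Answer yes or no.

The pattern [CX3](=O)[NX3] describes a carbonyl carbon bonded to a trivalent nitrogen — an amide.
The molecule carries a primary amide (-C(=O)NH2), whose atoms satisfy every constraint of the query, so the pattern matches.

Yes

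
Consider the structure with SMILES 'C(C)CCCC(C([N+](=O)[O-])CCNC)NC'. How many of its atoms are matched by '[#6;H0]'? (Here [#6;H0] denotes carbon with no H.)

0

The query [#6;H0] means: any carbon with no attached hydrogen.
Check the 16 heavy atoms by environment: 6× C (H2) → no; 2× C (H1) → no; 2× N (H1) → no; 3× C (H3) → no; 1× N (charge +1, H0) → no; 1× O (charge -1, H0) → no; 1× O (H0) → no.
No environment satisfies the query, so 0 matching atoms.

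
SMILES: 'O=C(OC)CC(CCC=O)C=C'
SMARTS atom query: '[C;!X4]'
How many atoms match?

4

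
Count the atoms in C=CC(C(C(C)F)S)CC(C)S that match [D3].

4

Check the 12 heavy atoms by environment: 3× C (D1) → no; 4× C (D3) → match; 2× C (D2) → no; 2× S (D1) → no; 1× F (D1) → no.
That gives 4 matching atoms.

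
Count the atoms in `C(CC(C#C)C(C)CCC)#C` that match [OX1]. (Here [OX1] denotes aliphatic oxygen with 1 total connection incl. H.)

The query [OX1] means: aliphatic oxygen with one total connection — typically a carbonyl =O or an oxide.
Check the 11 heavy atoms by environment: 7× C (X4) → no; 4× C (X2) → no.
No environment satisfies the query, so 0 matching atoms.

0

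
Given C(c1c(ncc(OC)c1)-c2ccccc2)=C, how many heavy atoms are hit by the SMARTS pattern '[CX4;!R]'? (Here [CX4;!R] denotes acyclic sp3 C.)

1

Check the 16 heavy atoms by environment: 1× n (aromatic, X2, in 6-ring) → no; 11× c (aromatic, X3, in 6-ring) → no; 2× C (X3, acyclic) → no; 1× O (X2, acyclic) → no; 1× C (X4, acyclic) → match.
That gives 1 matching atom.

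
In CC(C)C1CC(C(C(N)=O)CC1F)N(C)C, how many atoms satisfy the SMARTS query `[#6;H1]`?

5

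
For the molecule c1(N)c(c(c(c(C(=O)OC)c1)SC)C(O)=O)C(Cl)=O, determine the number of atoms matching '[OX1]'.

3

Check the 19 heavy atoms by environment: 6× c (aromatic, X3) → no; 3× C (X3) → no; 3× O (X1) → match; 2× O (X2) → no; 2× C (X4) → no; 1× Cl (X1) → no; 1× S (X2) → no; 1× N (X3) → no.
That gives 3 matching atoms.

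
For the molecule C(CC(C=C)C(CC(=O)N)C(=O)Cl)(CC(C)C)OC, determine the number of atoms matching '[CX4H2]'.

3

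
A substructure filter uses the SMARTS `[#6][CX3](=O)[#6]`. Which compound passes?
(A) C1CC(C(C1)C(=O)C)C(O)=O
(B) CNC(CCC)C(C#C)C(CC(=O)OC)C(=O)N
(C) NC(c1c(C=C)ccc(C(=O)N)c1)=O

A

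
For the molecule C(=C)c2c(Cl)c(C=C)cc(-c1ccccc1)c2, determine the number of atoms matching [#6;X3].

16

The query [#6;X3] means: any carbon (aromatic or not) with three total connections.
Check the 17 heavy atoms by environment: 12× c (aromatic, X3) → match; 4× C (X3) → match; 1× Cl (X1) → no.
Summing the matching environments: 12 + 4 = 16 matching atoms.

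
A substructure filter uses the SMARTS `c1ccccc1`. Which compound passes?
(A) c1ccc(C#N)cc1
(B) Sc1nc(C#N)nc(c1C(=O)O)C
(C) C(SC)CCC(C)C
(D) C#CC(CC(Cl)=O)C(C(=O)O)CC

A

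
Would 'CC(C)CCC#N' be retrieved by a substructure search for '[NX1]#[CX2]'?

The pattern [NX1]#[CX2] describes a nitrogen triple-bonded to a two-connected carbon — a nitrile.
The molecule carries a nitrile (-C#N), whose atoms satisfy every constraint of the query, so the pattern matches.

Yes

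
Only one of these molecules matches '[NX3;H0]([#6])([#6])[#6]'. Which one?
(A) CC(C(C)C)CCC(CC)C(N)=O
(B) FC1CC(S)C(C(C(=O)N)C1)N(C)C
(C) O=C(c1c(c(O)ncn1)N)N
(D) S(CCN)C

B

[NX3;H0]([#6])([#6])[#6] describes a trivalent nitrogen with no H, bonded to three carbons (a tertiary amine).
(A) has a primary amide (-C(=O)NH2) but the amide nitrogen has H2 and only one carbon neighbour.
(B) contains a dimethylamino group (-N(CH3)2), which satisfies every atom and bond constraint.
(C) has a primary amino group (-NH2) but the nitrogen has H2, not H0 with three carbons.
(D) has a primary amino group (-NH2) but the nitrogen has H2, not H0 with three carbons.
So the answer is (B).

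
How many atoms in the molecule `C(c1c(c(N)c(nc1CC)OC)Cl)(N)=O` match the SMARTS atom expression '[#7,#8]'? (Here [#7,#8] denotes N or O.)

5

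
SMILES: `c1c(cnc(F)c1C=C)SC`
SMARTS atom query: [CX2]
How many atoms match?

Check the 11 heavy atoms by environment: 1× n (aromatic, X2) → no; 5× c (aromatic, X3) → no; 2× C (X3) → no; 1× F (X1) → no; 1× S (X2) → no; 1× C (X4) → no.
No environment satisfies the query, so 0 matching atoms.

0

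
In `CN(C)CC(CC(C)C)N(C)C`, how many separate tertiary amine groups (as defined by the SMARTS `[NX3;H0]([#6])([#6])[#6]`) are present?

2

[NX3;H0]([#6])([#6])[#6] is the SMARTS for a tertiary amine: a trivalent nitrogen with no H, bonded to three carbons.
The molecule carries 2 separate instances of a dimethylamino group (-N(CH3)2) meeting every constraint; each maps to a distinct set of atoms, giving 2 matches.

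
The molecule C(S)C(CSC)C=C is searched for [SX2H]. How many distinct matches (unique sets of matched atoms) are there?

[SX2H] is the SMARTS for a thiol: an aliphatic sulfur with two connections, one being H.
Exactly one fragment in the molecule meets all constraints, giving 1 match.

1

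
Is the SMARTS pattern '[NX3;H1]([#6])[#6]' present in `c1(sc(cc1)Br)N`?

The pattern [NX3;H1]([#6])[#6] describes a trivalent nitrogen with one H, bonded to two carbons — a secondary amine.
The closest candidate here is a primary amino group (-NH2), but the nitrogen has H2 and only one carbon neighbour. No other fragment satisfies the full query, so there is no match.

No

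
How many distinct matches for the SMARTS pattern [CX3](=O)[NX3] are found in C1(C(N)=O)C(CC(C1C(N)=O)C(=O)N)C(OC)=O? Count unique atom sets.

3

[CX3](=O)[NX3] is the SMARTS for an amide: a carbonyl carbon bonded to a trivalent nitrogen.
The molecule carries 3 separate instances of a primary amide (-C(=O)NH2) meeting every constraint; each maps to a distinct set of atoms, giving 3 matches.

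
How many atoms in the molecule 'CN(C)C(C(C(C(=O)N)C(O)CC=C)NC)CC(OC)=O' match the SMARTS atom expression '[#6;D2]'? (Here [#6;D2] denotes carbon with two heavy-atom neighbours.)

3

Check the 21 heavy atoms by environment: 3× C (D2) → match; 6× C (D3) → no; 3× O (D1) → no; 5× C (D1) → no; 1× N (D3) → no; 1× N (D2) → no; 1× O (D2) → no; 1× N (D1) → no.
That gives 3 matching atoms.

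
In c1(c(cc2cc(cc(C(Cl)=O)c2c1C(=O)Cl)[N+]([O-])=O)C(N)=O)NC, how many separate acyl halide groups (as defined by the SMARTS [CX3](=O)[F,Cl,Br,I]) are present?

[CX3](=O)[F,Cl,Br,I] is the SMARTS for an acyl halide: a carbonyl carbon bonded to a halogen.
The molecule carries 2 separate instances of an acyl chloride (-C(=O)Cl) meeting every constraint; each maps to a distinct set of atoms, giving 2 matches.

2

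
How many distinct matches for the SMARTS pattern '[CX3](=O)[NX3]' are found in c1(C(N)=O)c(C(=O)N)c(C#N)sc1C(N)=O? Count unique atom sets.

3

[CX3](=O)[NX3] is the SMARTS for an amide: a carbonyl carbon bonded to a trivalent nitrogen.
The molecule carries 3 separate instances of a primary amide (-C(=O)NH2) meeting every constraint; each maps to a distinct set of atoms, giving 3 matches.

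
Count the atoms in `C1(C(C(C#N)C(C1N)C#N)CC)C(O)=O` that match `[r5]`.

5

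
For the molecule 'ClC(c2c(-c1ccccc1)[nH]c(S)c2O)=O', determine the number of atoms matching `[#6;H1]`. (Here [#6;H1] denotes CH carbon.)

5

The query [#6;H1] means: any carbon bearing exactly one hydrogen.
Check the 16 heavy atoms by environment: 1× n (aromatic, H1) → no; 5× c (aromatic, H0) → no; 1× O (H1) → no; 1× C (H0) → no; 1× O (H0) → no; 1× Cl (H0) → no; 5× c (aromatic, H1) → match; 1× S (H1) → no.
That gives 5 matching atoms.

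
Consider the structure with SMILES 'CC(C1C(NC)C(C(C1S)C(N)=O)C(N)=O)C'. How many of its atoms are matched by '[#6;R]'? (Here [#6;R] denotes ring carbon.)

5

Check the 17 heavy atoms by environment: 5× C (in 5-ring) → match; 1× S (acyclic) → no; 3× N (acyclic) → no; 6× C (acyclic) → no; 2× O (acyclic) → no.
That gives 5 matching atoms.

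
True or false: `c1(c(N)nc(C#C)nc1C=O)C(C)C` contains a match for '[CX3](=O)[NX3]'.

False

The pattern [CX3](=O)[NX3] describes a carbonyl carbon bonded to a trivalent nitrogen — an amide.
The closest candidate here is a primary amino group (-NH2), but the -NH2 is not attached to a carbonyl carbon. No other fragment satisfies the full query, so there is no match.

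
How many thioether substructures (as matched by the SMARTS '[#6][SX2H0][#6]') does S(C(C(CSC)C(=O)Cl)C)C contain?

2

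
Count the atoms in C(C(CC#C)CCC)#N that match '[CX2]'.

3

The query [CX2] means: C with X2: aliphatic carbon with exactly 2 total connections.
Check the 9 heavy atoms by environment: 5× C (X4) → no; 3× C (X2) → match; 1× N (X1) → no.
That gives 3 matching atoms.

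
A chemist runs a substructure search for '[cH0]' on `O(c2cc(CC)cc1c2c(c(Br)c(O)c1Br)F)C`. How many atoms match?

8

The query [cH0] means: aromatic carbon with no attached hydrogen (substituted or ring-fusion).
Check the 18 heavy atoms by environment: 8× c (aromatic, H0) → match; 2× c (aromatic, H1) → no; 2× Br (H0) → no; 1× O (H0) → no; 2× C (H3) → no; 1× C (H2) → no; 1× O (H1) → no; 1× F (H0) → no.
That gives 8 matching atoms.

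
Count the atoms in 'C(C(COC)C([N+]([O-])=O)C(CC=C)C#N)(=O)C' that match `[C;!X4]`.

4

The query [C;!X4] means: aliphatic carbon that does not have four total connections.
Check the 17 heavy atoms by environment: 7× C (X4) → no; 1× N (charge +1, X3) → no; 1× O (charge -1, X1) → no; 2× O (X1) → no; 1× C (X2) → match; 1× N (X1) → no; 3× C (X3) → match; 1× O (X2) → no.
Summing the matching environments: 1 + 3 = 4 matching atoms.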